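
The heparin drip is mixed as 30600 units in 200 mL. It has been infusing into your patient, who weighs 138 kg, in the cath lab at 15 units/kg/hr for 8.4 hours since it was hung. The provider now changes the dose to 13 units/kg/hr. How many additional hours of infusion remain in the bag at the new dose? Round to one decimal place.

7.4 hours

Initial rate:
Dose = 15 units/kg/hr × 138 kg = 2070 units/hr
Concentration = 30600 units ÷ 200 mL = 153 units/mL
Rate = 2070 units/hr ÷ 153 units/mL = 13.52941 mL/hr
Volume infused so far = 13.52941 mL/hr × 8.4 hr = 113.6471 mL
Volume remaining = 200 − 113.6471 = 86.35294 mL
New rate:
Dose = 13 units/kg/hr × 138 kg = 1794 units/hr
Rate = 1794 units/hr ÷ 153 units/mL = 11.72549 mL/hr
Time remaining = 86.35294 mL ÷ 11.72549 mL/hr = 7.364548 hr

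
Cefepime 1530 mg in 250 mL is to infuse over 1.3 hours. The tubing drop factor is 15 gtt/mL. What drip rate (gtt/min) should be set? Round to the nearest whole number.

250 mL ÷ (1.3 hr × 60 = 78 min) = 3.205128 mL/min
3.205128 mL/min × 15 gtt/mL = 48.07692 gtt/min

48 gtt/min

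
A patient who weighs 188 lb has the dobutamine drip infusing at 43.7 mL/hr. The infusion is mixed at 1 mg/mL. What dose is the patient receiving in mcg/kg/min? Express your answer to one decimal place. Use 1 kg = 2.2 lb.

8.5 mcg/kg/min

Weight = 188 lb ÷ 2.2 lb/kg = 85.45455 kg
Concentration = 1 mg/mL = 1000 mcg/mL
Drug rate = 43.7 mL/hr × 1000 mcg/mL = 43700 mcg/hr
43700 mcg/hr ÷ 60 min/hr = 728.3333 mcg/min
728.3333 mcg/min ÷ 85.45455 kg = 8.52305 mcg/kg/min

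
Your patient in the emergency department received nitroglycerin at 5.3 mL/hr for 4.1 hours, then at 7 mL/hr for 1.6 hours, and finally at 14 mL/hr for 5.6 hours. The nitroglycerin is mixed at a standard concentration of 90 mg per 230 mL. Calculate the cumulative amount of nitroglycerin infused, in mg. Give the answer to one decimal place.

43.6 mg

Concentration = 90 mg ÷ 230 mL = 0.3913043 mg/mL
Stage 1: 5.3 mL/hr × 4.1 hr = 21.73 mL → 21.73 mL × 0.3913043 mg/mL = 8.503043 mg
Stage 2: 7 mL/hr × 1.6 hr = 11.2 mL → 11.2 mL × 0.3913043 mg/mL = 4.382609 mg
Stage 3: 14 mL/hr × 5.6 hr = 78.4 mL → 78.4 mL × 0.3913043 mg/mL = 30.67826 mg
Total = 8.503043 + 4.382609 + 30.67826 = 43.56391 mg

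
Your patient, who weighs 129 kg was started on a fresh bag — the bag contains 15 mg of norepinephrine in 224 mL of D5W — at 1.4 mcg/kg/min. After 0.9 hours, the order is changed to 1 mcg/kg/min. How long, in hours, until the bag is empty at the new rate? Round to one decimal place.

0.7 hours

Initial rate:
Dose = 1.4 mcg/kg/min × 129 kg = 180.6 mcg/min
180.6 mcg/min × 60 min/hr = 10836 mcg/hr
Concentration = 15 mg ÷ 224 mL = 0.06696429 mg/mL = 66.96429 mcg/mL
Rate = 10836 mcg/hr ÷ 66.96429 mcg/mL = 161.8176 mL/hr
Volume infused so far = 161.8176 mL/hr × 0.9 hr = 145.6358 mL
Volume remaining = 224 − 145.6358 = 78.36416 mL
New rate:
Dose = 1 mcg/kg/min × 129 kg = 129 mcg/min
129 mcg/min × 60 min/hr = 7740 mcg/hr
Rate = 7740 mcg/hr ÷ 66.96429 mcg/mL = 115.584 mL/hr
Time remaining = 78.36416 mL ÷ 115.584 mL/hr = 0.6779845 hr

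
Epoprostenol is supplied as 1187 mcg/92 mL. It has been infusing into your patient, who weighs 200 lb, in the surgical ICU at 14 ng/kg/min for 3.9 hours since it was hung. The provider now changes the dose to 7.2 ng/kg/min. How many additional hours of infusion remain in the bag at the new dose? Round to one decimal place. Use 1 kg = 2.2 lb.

Initial rate:
Weight = 200 lb ÷ 2.2 lb/kg = 90.90909 kg
Dose = 14 ng/kg/min × 90.90909 kg = 1272.727 ng/min
1272.727 ng/min × 60 min/hr = 76363.64 ng/hr
Concentration = 1187 mcg ÷ 92 mL = 12.90217 mcg/mL = 12902.17 ng/mL
Rate = 76363.64 ng/hr ÷ 12902.17 ng/mL = 5.918664 mL/hr
Volume infused so far = 5.918664 mL/hr × 3.9 hr = 23.08279 mL
Volume remaining = 92 − 23.08279 = 68.91721 mL
New rate:
Dose = 7.2 ng/kg/min × 90.90909 kg = 654.5455 ng/min
654.5455 ng/min × 60 min/hr = 39272.73 ng/hr
Rate = 39272.73 ng/hr ÷ 12902.17 ng/mL = 3.043885 mL/hr
Time remaining = 68.91721 mL ÷ 3.043885 mL/hr = 22.6412 hr

22.6 hours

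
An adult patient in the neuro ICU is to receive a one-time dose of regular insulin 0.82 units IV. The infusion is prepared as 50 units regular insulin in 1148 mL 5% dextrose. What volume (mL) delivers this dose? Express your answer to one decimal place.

18.8 mL

Concentration = 50 units ÷ 1148 mL = 0.04355401 units/mL
Volume = 0.82 units ÷ 0.04355401 units/mL = 18.8272 mL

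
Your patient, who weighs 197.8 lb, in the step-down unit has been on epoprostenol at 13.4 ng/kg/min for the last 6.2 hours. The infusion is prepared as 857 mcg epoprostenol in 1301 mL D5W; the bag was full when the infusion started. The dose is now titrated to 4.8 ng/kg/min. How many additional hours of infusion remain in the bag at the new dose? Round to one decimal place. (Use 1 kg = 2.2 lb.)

15.8 hours

Initial rate:
Weight = 197.8 lb ÷ 2.2 lb/kg = 89.90909 kg
Dose = 13.4 ng/kg/min × 89.90909 kg = 1204.782 ng/min
1204.782 ng/min × 60 min/hr = 72286.91 ng/hr
Concentration = 857 mcg ÷ 1301 mL = 0.6587241 mcg/mL = 658.7241 ng/mL
Rate = 72286.91 ng/hr ÷ 658.7241 ng/mL = 109.7378 mL/hr
Volume infused so far = 109.7378 mL/hr × 6.2 hr = 680.3742 mL
Volume remaining = 1301 − 680.3742 = 620.6258 mL
New rate:
Dose = 4.8 ng/kg/min × 89.90909 kg = 431.5636 ng/min
431.5636 ng/min × 60 min/hr = 25893.82 ng/hr
Rate = 25893.82 ng/hr ÷ 658.7241 ng/mL = 39.30905 mL/hr
Time remaining = 620.6258 mL ÷ 39.30905 mL/hr = 15.78837 hr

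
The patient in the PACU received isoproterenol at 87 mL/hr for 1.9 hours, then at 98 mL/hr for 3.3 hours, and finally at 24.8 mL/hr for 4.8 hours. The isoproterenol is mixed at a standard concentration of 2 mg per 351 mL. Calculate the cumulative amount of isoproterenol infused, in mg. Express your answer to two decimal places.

Concentration = 2 mg ÷ 351 mL = 0.005698006 mg/mL
Stage 1: 87 mL/hr × 1.9 hr = 165.3 mL → 165.3 mL × 0.005698006 mg/mL = 0.9418803 mg
Stage 2: 98 mL/hr × 3.3 hr = 323.4 mL → 323.4 mL × 0.005698006 mg/mL = 1.842735 mg
Stage 3: 24.8 mL/hr × 4.8 hr = 119.04 mL → 119.04 mL × 0.005698006 mg/mL = 0.6782906 mg
Total = 0.9418803 + 1.842735 + 0.6782906 = 3.462906 mg

3.46 mg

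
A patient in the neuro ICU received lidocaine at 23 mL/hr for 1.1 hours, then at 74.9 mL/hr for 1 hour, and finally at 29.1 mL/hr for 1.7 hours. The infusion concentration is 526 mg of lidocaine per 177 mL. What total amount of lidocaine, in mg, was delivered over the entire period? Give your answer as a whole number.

Concentration = 526 mg ÷ 177 mL = 2.971751 mg/mL
Stage 1: 23 mL/hr × 1.1 hr = 25.3 mL → 25.3 mL × 2.971751 mg/mL = 75.18531 mg
Stage 2: 74.9 mL/hr × 1 hr = 74.9 mL → 74.9 mL × 2.971751 mg/mL = 222.5842 mg
Stage 3: 29.1 mL/hr × 1.7 hr = 49.47 mL → 49.47 mL × 2.971751 mg/mL = 147.0125 mg
Total = 75.18531 + 222.5842 + 147.0125 = 444.782 mg

445 mg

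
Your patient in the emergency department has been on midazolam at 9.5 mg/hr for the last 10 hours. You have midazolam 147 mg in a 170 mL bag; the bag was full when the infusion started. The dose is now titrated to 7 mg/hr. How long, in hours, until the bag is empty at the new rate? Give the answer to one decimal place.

Initial rate:
Concentration = 147 mg ÷ 170 mL = 0.8647059 mg/mL
Rate = 9.5 mg/hr ÷ 0.8647059 mg/mL = 10.98639 mL/hr
Volume infused so far = 10.98639 mL/hr × 10 hr = 109.8639 mL
Volume remaining = 170 − 109.8639 = 60.13605 mL
New rate:
Rate = 7 mg/hr ÷ 0.8647059 mg/mL = 8.095238 mL/hr
Time remaining = 60.13605 mL ÷ 8.095238 mL/hr = 7.428571 hr

7.4 hours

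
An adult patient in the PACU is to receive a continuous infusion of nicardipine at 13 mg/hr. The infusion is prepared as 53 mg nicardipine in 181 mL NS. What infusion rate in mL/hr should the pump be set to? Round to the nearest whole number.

Concentration = 53 mg ÷ 181 mL = 0.2928177 mg/mL
Rate = 13 mg/hr ÷ 0.2928177 mg/mL = 44.39623 mL/hr

44 mL/hr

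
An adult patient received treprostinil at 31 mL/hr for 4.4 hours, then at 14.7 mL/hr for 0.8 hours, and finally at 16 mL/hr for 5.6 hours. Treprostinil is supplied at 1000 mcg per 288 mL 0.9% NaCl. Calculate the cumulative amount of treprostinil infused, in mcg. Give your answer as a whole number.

Concentration = 1000 mcg ÷ 288 mL = 3.472222 mcg/mL
Stage 1: 31 mL/hr × 4.4 hr = 136.4 mL → 136.4 mL × 3.472222 mcg/mL = 473.6111 mcg
Stage 2: 14.7 mL/hr × 0.8 hr = 11.76 mL → 11.76 mL × 3.472222 mcg/mL = 40.83333 mcg
Stage 3: 16 mL/hr × 5.6 hr = 89.6 mL → 89.6 mL × 3.472222 mcg/mL = 311.1111 mcg
Total = 473.6111 + 40.83333 + 311.1111 = 825.5556 mcg

826 mcg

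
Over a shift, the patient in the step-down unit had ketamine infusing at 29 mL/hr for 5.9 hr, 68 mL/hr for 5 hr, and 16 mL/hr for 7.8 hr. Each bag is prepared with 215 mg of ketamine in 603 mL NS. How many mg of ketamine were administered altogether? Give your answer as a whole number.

227 mg

Concentration = 215 mg ÷ 603 mL = 0.3565506 mg/mL
Stage 1: 29 mL/hr × 5.9 hr = 171.1 mL → 171.1 mL × 0.3565506 mg/mL = 61.0058 mg
Stage 2: 68 mL/hr × 5 hr = 340 mL → 340 mL × 0.3565506 mg/mL = 121.2272 mg
Stage 3: 16 mL/hr × 7.8 hr = 124.8 mL → 124.8 mL × 0.3565506 mg/mL = 44.49751 mg
Total = 61.0058 + 121.2272 + 44.49751 = 226.7305 mg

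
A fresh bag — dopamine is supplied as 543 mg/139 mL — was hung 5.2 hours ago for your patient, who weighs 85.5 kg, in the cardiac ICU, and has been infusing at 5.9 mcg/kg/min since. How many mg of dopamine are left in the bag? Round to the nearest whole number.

Dose = 5.9 mcg/kg/min × 85.5 kg = 504.45 mcg/min
504.45 mcg/min × 60 min/hr = 30267 mcg/hr
Concentration = 543 mg ÷ 139 mL = 3.906475 mg/mL = 3906.475 mcg/mL
Rate = 30267 mcg/hr ÷ 3906.475 mcg/mL = 7.747906 mL/hr
Volume infused = 7.747906 mL/hr × 5.2 hr = 40.28911 mL
Volume remaining = 139 − 40.28911 = 98.71089 mL
Drug remaining = 98.71089 mL × 3906.475 mcg/mL = 385611.6 mcg = 385.6116 mg

386 mg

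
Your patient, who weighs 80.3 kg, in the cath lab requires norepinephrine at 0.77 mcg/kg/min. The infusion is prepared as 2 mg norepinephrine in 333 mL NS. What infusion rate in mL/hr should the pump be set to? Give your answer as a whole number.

618 mL/hr

Dose = 0.77 mcg/kg/min × 80.3 kg = 61.831 mcg/min
61.831 mcg/min × 60 min/hr = 3709.86 mcg/hr
Concentration = 2 mg ÷ 333 mL = 0.006006006 mg/mL = 6.006006 mcg/mL
Rate = 3709.86 mcg/hr ÷ 6.006006 mcg/mL = 617.6917 mL/hr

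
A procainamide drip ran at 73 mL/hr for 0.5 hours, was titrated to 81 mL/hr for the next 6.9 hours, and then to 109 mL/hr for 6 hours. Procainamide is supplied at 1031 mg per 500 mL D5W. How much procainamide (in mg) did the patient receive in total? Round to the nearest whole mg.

2576 mg

Concentration = 1031 mg ÷ 500 mL = 2.062 mg/mL
Stage 1: 73 mL/hr × 0.5 hr = 36.5 mL → 36.5 mL × 2.062 mg/mL = 75.263 mg
Stage 2: 81 mL/hr × 6.9 hr = 558.9 mL → 558.9 mL × 2.062 mg/mL = 1152.452 mg
Stage 3: 109 mL/hr × 6 hr = 654 mL → 654 mL × 2.062 mg/mL = 1348.548 mg
Total = 75.263 + 1152.452 + 1348.548 = 2576.263 mg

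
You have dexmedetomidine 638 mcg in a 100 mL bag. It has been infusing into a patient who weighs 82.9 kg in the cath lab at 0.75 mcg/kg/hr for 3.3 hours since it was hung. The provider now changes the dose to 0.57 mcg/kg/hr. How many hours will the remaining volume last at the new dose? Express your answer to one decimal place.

Initial rate:
Dose = 0.75 mcg/kg/hr × 82.9 kg = 62.175 mcg/hr
Concentration = 638 mcg ÷ 100 mL = 6.38 mcg/mL
Rate = 62.175 mcg/hr ÷ 6.38 mcg/mL = 9.745298 mL/hr
Volume infused so far = 9.745298 mL/hr × 3.3 hr = 32.15948 mL
Volume remaining = 100 − 32.15948 = 67.84052 mL
New rate:
Dose = 0.57 mcg/kg/hr × 82.9 kg = 47.253 mcg/hr
Rate = 47.253 mcg/hr ÷ 6.38 mcg/mL = 7.406426 mL/hr
Time remaining = 67.84052 mL ÷ 7.406426 mL/hr = 9.159683 hr

9.2 hours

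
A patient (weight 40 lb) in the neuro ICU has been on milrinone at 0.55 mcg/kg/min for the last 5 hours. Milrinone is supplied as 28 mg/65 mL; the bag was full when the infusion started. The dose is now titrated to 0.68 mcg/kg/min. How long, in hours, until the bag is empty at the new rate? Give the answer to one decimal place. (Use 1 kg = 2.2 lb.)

33.7 hours

Initial rate:
Weight = 40 lb ÷ 2.2 lb/kg = 18.18182 kg
Dose = 0.55 mcg/kg/min × 18.18182 kg = 10 mcg/min
10 mcg/min × 60 min/hr = 600 mcg/hr
Concentration = 28 mg ÷ 65 mL = 0.4307692 mg/mL = 430.7692 mcg/mL
Rate = 600 mcg/hr ÷ 430.7692 mcg/mL = 1.392857 mL/hr
Volume infused so far = 1.392857 mL/hr × 5 hr = 6.964286 mL
Volume remaining = 65 − 6.964286 = 58.03571 mL
New rate:
Dose = 0.68 mcg/kg/min × 18.18182 kg = 12.36364 mcg/min
12.36364 mcg/min × 60 min/hr = 741.8182 mcg/hr
Rate = 741.8182 mcg/hr ÷ 430.7692 mcg/mL = 1.722078 mL/hr
Time remaining = 58.03571 mL ÷ 1.722078 mL/hr = 33.70098 hr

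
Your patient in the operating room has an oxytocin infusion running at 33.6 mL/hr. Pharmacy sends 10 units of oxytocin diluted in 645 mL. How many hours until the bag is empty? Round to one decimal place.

Duration = 645 mL ÷ 33.6 mL/hr = 19.19643 hr

19.2 hours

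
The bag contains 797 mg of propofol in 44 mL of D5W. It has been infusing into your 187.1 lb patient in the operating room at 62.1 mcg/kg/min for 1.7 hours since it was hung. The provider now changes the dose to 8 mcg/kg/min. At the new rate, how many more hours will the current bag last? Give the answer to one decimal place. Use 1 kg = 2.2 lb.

Initial rate:
Weight = 187.1 lb ÷ 2.2 lb/kg = 85.04545 kg
Dose = 62.1 mcg/kg/min × 85.04545 kg = 5281.323 mcg/min
5281.323 mcg/min × 60 min/hr = 316879.4 mcg/hr
Concentration = 797 mg ÷ 44 mL = 18.11364 mg/mL = 18113.64 mcg/mL
Rate = 316879.4 mcg/hr ÷ 18113.64 mcg/mL = 17.49397 mL/hr
Volume infused so far = 17.49397 mL/hr × 1.7 hr = 29.73974 mL
Volume remaining = 44 − 29.73974 = 14.26026 mL
New rate:
Dose = 8 mcg/kg/min × 85.04545 kg = 680.3636 mcg/min
680.3636 mcg/min × 60 min/hr = 40821.82 mcg/hr
Rate = 40821.82 mcg/hr ÷ 18113.64 mcg/mL = 2.253651 mL/hr
Time remaining = 14.26026 mL ÷ 2.253651 mL/hr = 6.327623 hr

6.3 hours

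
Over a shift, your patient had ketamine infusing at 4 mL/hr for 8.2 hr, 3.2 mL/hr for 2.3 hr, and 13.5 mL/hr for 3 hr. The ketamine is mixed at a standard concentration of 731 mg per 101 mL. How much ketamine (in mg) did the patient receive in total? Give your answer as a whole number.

584 mg

Concentration = 731 mg ÷ 101 mL = 7.237624 mg/mL
Stage 1: 4 mL/hr × 8.2 hr = 32.8 mL → 32.8 mL × 7.237624 mg/mL = 237.3941 mg
Stage 2: 3.2 mL/hr × 2.3 hr = 7.36 mL → 7.36 mL × 7.237624 mg/mL = 53.26891 mg
Stage 3: 13.5 mL/hr × 3 hr = 40.5 mL → 40.5 mL × 7.237624 mg/mL = 293.1238 mg
Total = 237.3941 + 53.26891 + 293.1238 = 583.7867 mg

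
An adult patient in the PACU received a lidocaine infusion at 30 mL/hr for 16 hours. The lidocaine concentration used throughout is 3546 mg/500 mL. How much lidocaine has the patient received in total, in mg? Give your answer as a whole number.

Concentration = 3546 mg ÷ 500 mL = 7.092 mg/mL
Drug rate = 30 mL/hr × 7.092 mg/mL = 212.76 mg/hr
Total = 212.76 mg/hr × 16 hr = 3404.16 mg

3404 mg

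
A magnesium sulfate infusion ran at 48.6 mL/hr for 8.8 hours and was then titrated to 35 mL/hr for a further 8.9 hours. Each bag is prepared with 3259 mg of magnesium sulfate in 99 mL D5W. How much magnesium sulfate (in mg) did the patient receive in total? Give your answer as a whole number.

Concentration = 3259 mg ÷ 99 mL = 32.91919 mg/mL
Stage 1: 48.6 mL/hr × 8.8 hr = 427.68 mL → 427.68 mL × 32.91919 mg/mL = 14078.88 mg
Stage 2: 35 mL/hr × 8.9 hr = 311.5 mL → 311.5 mL × 32.91919 mg/mL = 10254.33 mg
Total = 14078.88 + 10254.33 = 24333.21 mg

24333 mg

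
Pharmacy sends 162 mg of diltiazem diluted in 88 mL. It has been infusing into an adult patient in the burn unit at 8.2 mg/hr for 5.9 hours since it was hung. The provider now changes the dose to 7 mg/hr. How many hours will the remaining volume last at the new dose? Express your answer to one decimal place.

16.2 hours

Initial rate:
Concentration = 162 mg ÷ 88 mL = 1.840909 mg/mL
Rate = 8.2 mg/hr ÷ 1.840909 mg/mL = 4.454321 mL/hr
Volume infused so far = 4.454321 mL/hr × 5.9 hr = 26.28049 mL
Volume remaining = 88 − 26.28049 = 61.71951 mL
New rate:
Rate = 7 mg/hr ÷ 1.840909 mg/mL = 3.802469 mL/hr
Time remaining = 61.71951 mL ÷ 3.802469 mL/hr = 16.23143 hr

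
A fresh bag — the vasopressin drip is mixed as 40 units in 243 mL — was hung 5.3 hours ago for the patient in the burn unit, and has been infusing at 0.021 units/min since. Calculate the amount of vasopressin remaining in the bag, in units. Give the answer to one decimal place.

0.021 units/min × 60 min/hr = 1.26 units/hr
Concentration = 40 units ÷ 243 mL = 0.1646091 units/mL
Rate = 1.26 units/hr ÷ 0.1646091 units/mL = 7.6545 mL/hr
Volume infused = 7.6545 mL/hr × 5.3 hr = 40.56885 mL
Volume remaining = 243 − 40.56885 = 202.4312 mL
Drug remaining = 202.4312 mL × 0.1646091 units/mL = 33.322 units

33.3 units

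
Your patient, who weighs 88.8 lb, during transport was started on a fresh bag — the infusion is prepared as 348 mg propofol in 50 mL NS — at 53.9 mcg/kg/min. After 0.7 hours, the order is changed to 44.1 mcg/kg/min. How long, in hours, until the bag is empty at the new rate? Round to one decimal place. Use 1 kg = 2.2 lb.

Initial rate:
Weight = 88.8 lb ÷ 2.2 lb/kg = 40.36364 kg
Dose = 53.9 mcg/kg/min × 40.36364 kg = 2175.6 mcg/min
2175.6 mcg/min × 60 min/hr = 130536 mcg/hr
Concentration = 348 mg ÷ 50 mL = 6.96 mg/mL = 6960 mcg/mL
Rate = 130536 mcg/hr ÷ 6960 mcg/mL = 18.75517 mL/hr
Volume infused so far = 18.75517 mL/hr × 0.7 hr = 13.12862 mL
Volume remaining = 50 − 13.12862 = 36.87138 mL
New rate:
Dose = 44.1 mcg/kg/min × 40.36364 kg = 1780.036 mcg/min
1780.036 mcg/min × 60 min/hr = 106802.2 mcg/hr
Rate = 106802.2 mcg/hr ÷ 6960 mcg/mL = 15.34514 mL/hr
Time remaining = 36.87138 mL ÷ 15.34514 mL/hr = 2.402805 hr

2.4 hours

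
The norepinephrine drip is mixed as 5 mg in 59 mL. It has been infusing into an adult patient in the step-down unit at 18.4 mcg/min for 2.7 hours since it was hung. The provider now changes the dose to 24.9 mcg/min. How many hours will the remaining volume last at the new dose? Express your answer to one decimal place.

1.4 hours

Initial rate:
18.4 mcg/min × 60 min/hr = 1104 mcg/hr
Concentration = 5 mg ÷ 59 mL = 0.08474576 mg/mL = 84.74576 mcg/mL
Rate = 1104 mcg/hr ÷ 84.74576 mcg/mL = 13.0272 mL/hr
Volume infused so far = 13.0272 mL/hr × 2.7 hr = 35.17344 mL
Volume remaining = 59 − 35.17344 = 23.82656 mL
New rate:
24.9 mcg/min × 60 min/hr = 1494 mcg/hr
Rate = 1494 mcg/hr ÷ 84.74576 mcg/mL = 17.6292 mL/hr
Time remaining = 23.82656 mL ÷ 17.6292 mL/hr = 1.351539 hr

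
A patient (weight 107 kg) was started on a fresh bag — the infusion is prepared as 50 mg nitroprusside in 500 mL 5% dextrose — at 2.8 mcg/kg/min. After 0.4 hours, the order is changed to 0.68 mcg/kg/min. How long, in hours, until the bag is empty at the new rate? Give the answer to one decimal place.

9.8 hours

Initial rate:
Dose = 2.8 mcg/kg/min × 107 kg = 299.6 mcg/min
299.6 mcg/min × 60 min/hr = 17976 mcg/hr
Concentration = 50 mg ÷ 500 mL = 0.1 mg/mL = 100 mcg/mL
Rate = 17976 mcg/hr ÷ 100 mcg/mL = 179.76 mL/hr
Volume infused so far = 179.76 mL/hr × 0.4 hr = 71.904 mL
Volume remaining = 500 − 71.904 = 428.096 mL
New rate:
Dose = 0.68 mcg/kg/min × 107 kg = 72.76 mcg/min
72.76 mcg/min × 60 min/hr = 4365.6 mcg/hr
Rate = 4365.6 mcg/hr ÷ 100 mcg/mL = 43.656 mL/hr
Time remaining = 428.096 mL ÷ 43.656 mL/hr = 9.806121 hr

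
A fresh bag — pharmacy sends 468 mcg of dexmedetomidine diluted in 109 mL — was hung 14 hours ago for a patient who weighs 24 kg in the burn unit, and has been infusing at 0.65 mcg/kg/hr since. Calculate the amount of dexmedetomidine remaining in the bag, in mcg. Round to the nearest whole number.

250 mcg

Dose = 0.65 mcg/kg/hr × 24 kg = 15.6 mcg/hr
Concentration = 468 mcg ÷ 109 mL = 4.293578 mcg/mL
Rate = 15.6 mcg/hr ÷ 4.293578 mcg/mL = 3.633333 mL/hr
Volume infused = 3.633333 mL/hr × 14 hr = 50.86667 mL
Volume remaining = 109 − 50.86667 = 58.13333 mL
Drug remaining = 58.13333 mL × 4.293578 mcg/mL = 249.6 mcg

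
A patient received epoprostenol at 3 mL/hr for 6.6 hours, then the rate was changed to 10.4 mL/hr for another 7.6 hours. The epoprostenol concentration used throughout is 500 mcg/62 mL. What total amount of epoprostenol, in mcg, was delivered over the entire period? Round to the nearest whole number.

Concentration = 500 mcg ÷ 62 mL = 8.064516 mcg/mL
Stage 1: 3 mL/hr × 6.6 hr = 19.8 mL → 19.8 mL × 8.064516 mcg/mL = 159.6774 mcg
Stage 2: 10.4 mL/hr × 7.6 hr = 79.04 mL → 79.04 mL × 8.064516 mcg/mL = 637.4194 mcg
Total = 159.6774 + 637.4194 = 797.0968 mcg

797 mcg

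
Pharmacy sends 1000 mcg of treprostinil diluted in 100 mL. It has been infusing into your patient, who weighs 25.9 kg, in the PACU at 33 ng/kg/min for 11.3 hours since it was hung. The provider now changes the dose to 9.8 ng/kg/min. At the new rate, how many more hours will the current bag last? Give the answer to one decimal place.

Initial rate:
Dose = 33 ng/kg/min × 25.9 kg = 854.7 ng/min
854.7 ng/min × 60 min/hr = 51282 ng/hr
Concentration = 1000 mcg ÷ 100 mL = 10 mcg/mL = 10000 ng/mL
Rate = 51282 ng/hr ÷ 10000 ng/mL = 5.1282 mL/hr
Volume infused so far = 5.1282 mL/hr × 11.3 hr = 57.94866 mL
Volume remaining = 100 − 57.94866 = 42.05134 mL
New rate:
Dose = 9.8 ng/kg/min × 25.9 kg = 253.82 ng/min
253.82 ng/min × 60 min/hr = 15229.2 ng/hr
Rate = 15229.2 ng/hr ÷ 10000 ng/mL = 1.52292 mL/hr
Time remaining = 42.05134 mL ÷ 1.52292 mL/hr = 27.61231 hr

27.6 hours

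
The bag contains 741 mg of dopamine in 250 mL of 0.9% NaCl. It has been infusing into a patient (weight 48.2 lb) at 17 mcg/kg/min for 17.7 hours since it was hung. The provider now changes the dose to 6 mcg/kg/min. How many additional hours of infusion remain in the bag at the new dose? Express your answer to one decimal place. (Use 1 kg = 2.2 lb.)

43.8 hours

Initial rate:
Weight = 48.2 lb ÷ 2.2 lb/kg = 21.90909 kg
Dose = 17 mcg/kg/min × 21.90909 kg = 372.4545 mcg/min
372.4545 mcg/min × 60 min/hr = 22347.27 mcg/hr
Concentration = 741 mg ÷ 250 mL = 2.964 mg/mL = 2964 mcg/mL
Rate = 22347.27 mcg/hr ÷ 2964 mcg/mL = 7.539566 mL/hr
Volume infused so far = 7.539566 mL/hr × 17.7 hr = 133.4503 mL
Volume remaining = 250 − 133.4503 = 116.5497 mL
New rate:
Dose = 6 mcg/kg/min × 21.90909 kg = 131.4545 mcg/min
131.4545 mcg/min × 60 min/hr = 7887.273 mcg/hr
Rate = 7887.273 mcg/hr ÷ 2964 mcg/mL = 2.661023 mL/hr
Time remaining = 116.5497 mL ÷ 2.661023 mL/hr = 43.79882 hr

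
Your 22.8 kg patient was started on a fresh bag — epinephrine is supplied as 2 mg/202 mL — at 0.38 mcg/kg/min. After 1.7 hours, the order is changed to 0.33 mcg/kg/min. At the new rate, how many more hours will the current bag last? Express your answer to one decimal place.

Initial rate:
Dose = 0.38 mcg/kg/min × 22.8 kg = 8.664 mcg/min
8.664 mcg/min × 60 min/hr = 519.84 mcg/hr
Concentration = 2 mg ÷ 202 mL = 0.00990099 mg/mL = 9.90099 mcg/mL
Rate = 519.84 mcg/hr ÷ 9.90099 mcg/mL = 52.50384 mL/hr
Volume infused so far = 52.50384 mL/hr × 1.7 hr = 89.25653 mL
Volume remaining = 202 − 89.25653 = 112.7435 mL
New rate:
Dose = 0.33 mcg/kg/min × 22.8 kg = 7.524 mcg/min
7.524 mcg/min × 60 min/hr = 451.44 mcg/hr
Rate = 451.44 mcg/hr ÷ 9.90099 mcg/mL = 45.59544 mL/hr
Time remaining = 112.7435 mL ÷ 45.59544 mL/hr = 2.472692 hr

2.5 hours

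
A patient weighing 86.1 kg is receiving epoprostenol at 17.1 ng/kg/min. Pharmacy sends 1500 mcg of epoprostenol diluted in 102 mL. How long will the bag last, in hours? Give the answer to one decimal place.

17.0 hours

Dose = 17.1 ng/kg/min × 86.1 kg = 1472.31 ng/min
1472.31 ng/min × 60 min/hr = 88338.6 ng/hr
Concentration = 1500 mcg ÷ 102 mL = 14.70588 mcg/mL = 14705.88 ng/mL
Rate = 88338.6 ng/hr ÷ 14705.88 ng/mL = 6.007025 mL/hr
Duration = 102 mL ÷ 6.007025 mL/hr = 16.98012 hr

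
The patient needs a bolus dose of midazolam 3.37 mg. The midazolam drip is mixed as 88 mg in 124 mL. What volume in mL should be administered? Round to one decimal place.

Concentration = 88 mg ÷ 124 mL = 0.7096774 mg/mL
Volume = 3.37 mg ÷ 0.7096774 mg/mL = 4.748636 mL

4.7 mL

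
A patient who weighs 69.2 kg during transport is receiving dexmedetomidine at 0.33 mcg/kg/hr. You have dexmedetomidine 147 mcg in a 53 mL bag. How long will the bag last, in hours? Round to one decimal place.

6.4 hours

Dose = 0.33 mcg/kg/hr × 69.2 kg = 22.836 mcg/hr
Concentration = 147 mcg ÷ 53 mL = 2.773585 mcg/mL
Rate = 22.836 mcg/hr ÷ 2.773585 mcg/mL = 8.233388 mL/hr
Duration = 53 mL ÷ 8.233388 mL/hr = 6.437204 hr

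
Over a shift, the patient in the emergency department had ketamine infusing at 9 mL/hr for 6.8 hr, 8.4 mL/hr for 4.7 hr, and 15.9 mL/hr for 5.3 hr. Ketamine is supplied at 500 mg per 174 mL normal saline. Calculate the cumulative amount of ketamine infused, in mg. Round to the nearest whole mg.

Concentration = 500 mg ÷ 174 mL = 2.873563 mg/mL
Stage 1: 9 mL/hr × 6.8 hr = 61.2 mL → 61.2 mL × 2.873563 mg/mL = 175.8621 mg
Stage 2: 8.4 mL/hr × 4.7 hr = 39.48 mL → 39.48 mL × 2.873563 mg/mL = 113.4483 mg
Stage 3: 15.9 mL/hr × 5.3 hr = 84.27 mL → 84.27 mL × 2.873563 mg/mL = 242.1552 mg
Total = 175.8621 + 113.4483 + 242.1552 = 531.4655 mg

531 mg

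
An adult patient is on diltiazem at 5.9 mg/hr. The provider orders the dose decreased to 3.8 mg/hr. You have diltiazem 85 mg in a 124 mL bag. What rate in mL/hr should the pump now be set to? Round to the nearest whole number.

Concentration = 85 mg ÷ 124 mL = 0.6854839 mg/mL
Rate = 3.8 mg/hr ÷ 0.6854839 mg/mL = 5.543529 mL/hr

6 mL/hr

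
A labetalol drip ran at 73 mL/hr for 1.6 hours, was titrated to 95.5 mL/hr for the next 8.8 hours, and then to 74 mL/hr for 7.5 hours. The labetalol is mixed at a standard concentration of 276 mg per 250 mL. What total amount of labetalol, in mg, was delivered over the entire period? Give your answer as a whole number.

Concentration = 276 mg ÷ 250 mL = 1.104 mg/mL
Stage 1: 73 mL/hr × 1.6 hr = 116.8 mL → 116.8 mL × 1.104 mg/mL = 128.9472 mg
Stage 2: 95.5 mL/hr × 8.8 hr = 840.4 mL → 840.4 mL × 1.104 mg/mL = 927.8016 mg
Stage 3: 74 mL/hr × 7.5 hr = 555 mL → 555 mL × 1.104 mg/mL = 612.72 mg
Total = 128.9472 + 927.8016 + 612.72 = 1669.469 mg

1669 mg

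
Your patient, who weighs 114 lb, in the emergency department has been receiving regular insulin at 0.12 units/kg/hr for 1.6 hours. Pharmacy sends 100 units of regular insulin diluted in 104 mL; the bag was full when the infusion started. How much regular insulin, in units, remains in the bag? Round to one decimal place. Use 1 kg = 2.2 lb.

Weight = 114 lb ÷ 2.2 lb/kg = 51.81818 kg
Dose = 0.12 units/kg/hr × 51.81818 kg = 6.218182 units/hr
Concentration = 100 units ÷ 104 mL = 0.9615385 units/mL
Rate = 6.218182 units/hr ÷ 0.9615385 units/mL = 6.466909 mL/hr
Volume infused = 6.466909 mL/hr × 1.6 hr = 10.34705 mL
Volume remaining = 104 − 10.34705 = 93.65295 mL
Drug remaining = 93.65295 mL × 0.9615385 units/mL = 90.05091 units

90.1 units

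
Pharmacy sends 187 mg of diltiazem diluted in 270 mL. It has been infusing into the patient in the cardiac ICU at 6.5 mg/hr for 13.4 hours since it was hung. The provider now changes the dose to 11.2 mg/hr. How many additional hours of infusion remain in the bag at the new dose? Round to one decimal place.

8.9 hours

Initial rate:
Concentration = 187 mg ÷ 270 mL = 0.6925926 mg/mL
Rate = 6.5 mg/hr ÷ 0.6925926 mg/mL = 9.385027 mL/hr
Volume infused so far = 9.385027 mL/hr × 13.4 hr = 125.7594 mL
Volume remaining = 270 − 125.7594 = 144.2406 mL
New rate:
Rate = 11.2 mg/hr ÷ 0.6925926 mg/mL = 16.17112 mL/hr
Time remaining = 144.2406 mL ÷ 16.17112 mL/hr = 8.919643 hr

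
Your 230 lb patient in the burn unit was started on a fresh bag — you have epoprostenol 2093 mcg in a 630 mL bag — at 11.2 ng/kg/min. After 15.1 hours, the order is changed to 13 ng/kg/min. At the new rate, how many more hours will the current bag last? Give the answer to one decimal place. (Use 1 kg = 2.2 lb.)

12.7 hours

Initial rate:
Weight = 230 lb ÷ 2.2 lb/kg = 104.5455 kg
Dose = 11.2 ng/kg/min × 104.5455 kg = 1170.909 ng/min
1170.909 ng/min × 60 min/hr = 70254.55 ng/hr
Concentration = 2093 mcg ÷ 630 mL = 3.322222 mcg/mL = 3322.222 ng/mL
Rate = 70254.55 ng/hr ÷ 3322.222 ng/mL = 21.14685 mL/hr
Volume infused so far = 21.14685 mL/hr × 15.1 hr = 319.3175 mL
Volume remaining = 630 − 319.3175 = 310.6825 mL
New rate:
Dose = 13 ng/kg/min × 104.5455 kg = 1359.091 ng/min
1359.091 ng/min × 60 min/hr = 81545.45 ng/hr
Rate = 81545.45 ng/hr ÷ 3322.222 ng/mL = 24.54545 mL/hr
Time remaining = 310.6825 mL ÷ 24.54545 mL/hr = 12.65744 hr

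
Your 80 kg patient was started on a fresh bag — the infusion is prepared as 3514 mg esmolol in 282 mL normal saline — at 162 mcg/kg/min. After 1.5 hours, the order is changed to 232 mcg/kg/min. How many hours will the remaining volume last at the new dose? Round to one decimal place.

2.1 hours

Initial rate:
Dose = 162 mcg/kg/min × 80 kg = 12960 mcg/min
12960 mcg/min × 60 min/hr = 777600 mcg/hr
Concentration = 3514 mg ÷ 282 mL = 12.46099 mg/mL = 12460.99 mcg/mL
Rate = 777600 mcg/hr ÷ 12460.99 mcg/mL = 62.40273 mL/hr
Volume infused so far = 62.40273 mL/hr × 1.5 hr = 93.6041 mL
Volume remaining = 282 − 93.6041 = 188.3959 mL
New rate:
Dose = 232 mcg/kg/min × 80 kg = 18560 mcg/min
18560 mcg/min × 60 min/hr = 1113600 mcg/hr
Rate = 1113600 mcg/hr ÷ 12460.99 mcg/mL = 89.36688 mL/hr
Time remaining = 188.3959 mL ÷ 89.36688 mL/hr = 2.108118 hr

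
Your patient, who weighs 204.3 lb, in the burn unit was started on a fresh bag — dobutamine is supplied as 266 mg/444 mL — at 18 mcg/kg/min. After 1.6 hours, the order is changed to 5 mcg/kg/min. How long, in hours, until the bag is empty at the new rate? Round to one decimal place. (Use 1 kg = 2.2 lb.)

3.8 hours

Initial rate:
Weight = 204.3 lb ÷ 2.2 lb/kg = 92.86364 kg
Dose = 18 mcg/kg/min × 92.86364 kg = 1671.545 mcg/min
1671.545 mcg/min × 60 min/hr = 100292.7 mcg/hr
Concentration = 266 mg ÷ 444 mL = 0.5990991 mg/mL = 599.0991 mcg/mL
Rate = 100292.7 mcg/hr ÷ 599.0991 mcg/mL = 167.4059 mL/hr
Volume infused so far = 167.4059 mL/hr × 1.6 hr = 267.8494 mL
Volume remaining = 444 − 267.8494 = 176.1506 mL
New rate:
Dose = 5 mcg/kg/min × 92.86364 kg = 464.3182 mcg/min
464.3182 mcg/min × 60 min/hr = 27859.09 mcg/hr
Rate = 27859.09 mcg/hr ÷ 599.0991 mcg/mL = 46.50164 mL/hr
Time remaining = 176.1506 mL ÷ 46.50164 mL/hr = 3.78805 hr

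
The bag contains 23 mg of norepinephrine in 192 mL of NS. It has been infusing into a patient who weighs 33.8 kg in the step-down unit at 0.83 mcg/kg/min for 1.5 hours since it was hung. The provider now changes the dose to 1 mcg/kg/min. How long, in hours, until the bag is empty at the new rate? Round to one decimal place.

Initial rate:
Dose = 0.83 mcg/kg/min × 33.8 kg = 28.054 mcg/min
28.054 mcg/min × 60 min/hr = 1683.24 mcg/hr
Concentration = 23 mg ÷ 192 mL = 0.1197917 mg/mL = 119.7917 mcg/mL
Rate = 1683.24 mcg/hr ÷ 119.7917 mcg/mL = 14.05139 mL/hr
Volume infused so far = 14.05139 mL/hr × 1.5 hr = 21.07709 mL
Volume remaining = 192 − 21.07709 = 170.9229 mL
New rate:
Dose = 1 mcg/kg/min × 33.8 kg = 33.8 mcg/min
33.8 mcg/min × 60 min/hr = 2028 mcg/hr
Rate = 2028 mcg/hr ÷ 119.7917 mcg/mL = 16.92939 mL/hr
Time remaining = 170.9229 mL ÷ 16.92939 mL/hr = 10.09622 hr

10.1 hours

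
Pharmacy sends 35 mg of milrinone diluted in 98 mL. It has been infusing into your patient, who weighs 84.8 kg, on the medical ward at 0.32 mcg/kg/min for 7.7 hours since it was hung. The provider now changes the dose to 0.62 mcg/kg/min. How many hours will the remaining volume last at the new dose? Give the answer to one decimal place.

7.1 hours

Initial rate:
Dose = 0.32 mcg/kg/min × 84.8 kg = 27.136 mcg/min
27.136 mcg/min × 60 min/hr = 1628.16 mcg/hr
Concentration = 35 mg ÷ 98 mL = 0.3571429 mg/mL = 357.1429 mcg/mL
Rate = 1628.16 mcg/hr ÷ 357.1429 mcg/mL = 4.558848 mL/hr
Volume infused so far = 4.558848 mL/hr × 7.7 hr = 35.10313 mL
Volume remaining = 98 − 35.10313 = 62.89687 mL
New rate:
Dose = 0.62 mcg/kg/min × 84.8 kg = 52.576 mcg/min
52.576 mcg/min × 60 min/hr = 3154.56 mcg/hr
Rate = 3154.56 mcg/hr ÷ 357.1429 mcg/mL = 8.832768 mL/hr
Time remaining = 62.89687 mL ÷ 8.832768 mL/hr = 7.120856 hr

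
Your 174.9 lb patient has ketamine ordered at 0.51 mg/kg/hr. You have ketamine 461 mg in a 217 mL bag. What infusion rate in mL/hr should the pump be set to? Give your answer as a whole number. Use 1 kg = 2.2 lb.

19 mL/hr

Weight = 174.9 lb ÷ 2.2 lb/kg = 79.5 kg
Dose = 0.51 mg/kg/hr × 79.5 kg = 40.545 mg/hr
Concentration = 461 mg ÷ 217 mL = 2.124424 mg/mL
Rate = 40.545 mg/hr ÷ 2.124424 mg/mL = 19.08517 mL/hr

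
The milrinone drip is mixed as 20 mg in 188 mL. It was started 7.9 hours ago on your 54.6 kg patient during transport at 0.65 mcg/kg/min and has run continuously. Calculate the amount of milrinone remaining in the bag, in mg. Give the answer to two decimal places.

3.18 mg

Dose = 0.65 mcg/kg/min × 54.6 kg = 35.49 mcg/min
35.49 mcg/min × 60 min/hr = 2129.4 mcg/hr
Concentration = 20 mg ÷ 188 mL = 0.106383 mg/mL = 106.383 mcg/mL
Rate = 2129.4 mcg/hr ÷ 106.383 mcg/mL = 20.01636 mL/hr
Volume infused = 20.01636 mL/hr × 7.9 hr = 158.1292 mL
Volume remaining = 188 − 158.1292 = 29.87076 mL
Drug remaining = 29.87076 mL × 106.383 mcg/mL = 3177.74 mcg = 3.17774 mg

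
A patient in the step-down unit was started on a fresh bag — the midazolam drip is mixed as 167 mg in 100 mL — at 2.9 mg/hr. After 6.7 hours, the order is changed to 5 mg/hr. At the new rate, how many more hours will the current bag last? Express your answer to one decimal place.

Initial rate:
Concentration = 167 mg ÷ 100 mL = 1.67 mg/mL
Rate = 2.9 mg/hr ÷ 1.67 mg/mL = 1.736527 mL/hr
Volume infused so far = 1.736527 mL/hr × 6.7 hr = 11.63473 mL
Volume remaining = 100 − 11.63473 = 88.36527 mL
New rate:
Rate = 5 mg/hr ÷ 1.67 mg/mL = 2.994012 mL/hr
Time remaining = 88.36527 mL ÷ 2.994012 mL/hr = 29.514 hr

29.5 hours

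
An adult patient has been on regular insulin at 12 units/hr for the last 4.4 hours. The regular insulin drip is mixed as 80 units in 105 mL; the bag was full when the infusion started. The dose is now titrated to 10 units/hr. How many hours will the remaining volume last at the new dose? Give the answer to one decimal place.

2.7 hours

Initial rate:
Concentration = 80 units ÷ 105 mL = 0.7619048 units/mL
Rate = 12 units/hr ÷ 0.7619048 units/mL = 15.75 mL/hr
Volume infused so far = 15.75 mL/hr × 4.4 hr = 69.3 mL
Volume remaining = 105 − 69.3 = 35.7 mL
New rate:
Rate = 10 units/hr ÷ 0.7619048 units/mL = 13.125 mL/hr
Time remaining = 35.7 mL ÷ 13.125 mL/hr = 2.72 hr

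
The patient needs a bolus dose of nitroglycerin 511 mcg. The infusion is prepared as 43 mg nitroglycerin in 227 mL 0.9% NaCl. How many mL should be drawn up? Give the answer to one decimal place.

Concentration = 43 mg ÷ 227 mL = 0.1894273 mg/mL = 189.4273 mcg/mL
Volume = 511 mcg ÷ 189.4273 mcg/mL = 2.697605 mL

2.7 mL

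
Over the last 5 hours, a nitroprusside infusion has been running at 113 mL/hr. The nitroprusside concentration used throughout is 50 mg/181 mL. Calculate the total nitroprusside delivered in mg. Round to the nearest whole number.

Concentration = 50 mg ÷ 181 mL = 0.2762431 mg/mL = 276.2431 mcg/mL
Drug rate = 113 mL/hr × 276.2431 mcg/mL = 31215.47 mcg/hr
Total = 31215.47 mcg/hr × 5 hr = 156077.3 mcg = 156.0773 mg

156 mg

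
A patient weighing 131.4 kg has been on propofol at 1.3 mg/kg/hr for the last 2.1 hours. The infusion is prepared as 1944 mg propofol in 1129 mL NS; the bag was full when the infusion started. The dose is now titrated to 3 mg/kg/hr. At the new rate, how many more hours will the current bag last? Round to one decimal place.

Initial rate:
Dose = 1.3 mg/kg/hr × 131.4 kg = 170.82 mg/hr
Concentration = 1944 mg ÷ 1129 mL = 1.721878 mg/mL
Rate = 170.82 mg/hr ÷ 1.721878 mg/mL = 99.20565 mL/hr
Volume infused so far = 99.20565 mL/hr × 2.1 hr = 208.3319 mL
Volume remaining = 1129 − 208.3319 = 920.6681 mL
New rate:
Dose = 3 mg/kg/hr × 131.4 kg = 394.2 mg/hr
Rate = 394.2 mg/hr ÷ 1.721878 mg/mL = 228.9361 mL/hr
Time remaining = 920.6681 mL ÷ 228.9361 mL/hr = 4.021507 hr

4.0 hours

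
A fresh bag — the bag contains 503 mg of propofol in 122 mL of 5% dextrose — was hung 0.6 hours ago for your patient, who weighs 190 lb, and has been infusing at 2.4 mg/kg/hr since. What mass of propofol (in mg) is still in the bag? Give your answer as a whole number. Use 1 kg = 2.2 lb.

379 mg

Weight = 190 lb ÷ 2.2 lb/kg = 86.36364 kg
Dose = 2.4 mg/kg/hr × 86.36364 kg = 207.2727 mg/hr
Concentration = 503 mg ÷ 122 mL = 4.122951 mg/mL
Rate = 207.2727 mg/hr ÷ 4.122951 mg/mL = 50.27291 mL/hr
Volume infused = 50.27291 mL/hr × 0.6 hr = 30.16374 mL
Volume remaining = 122 − 30.16374 = 91.83626 mL
Drug remaining = 91.83626 mL × 4.122951 mg/mL = 378.6364 mg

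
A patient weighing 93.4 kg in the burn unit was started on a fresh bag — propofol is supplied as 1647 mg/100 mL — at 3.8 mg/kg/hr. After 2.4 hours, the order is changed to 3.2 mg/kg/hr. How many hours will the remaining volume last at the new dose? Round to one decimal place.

2.7 hours

Initial rate:
Dose = 3.8 mg/kg/hr × 93.4 kg = 354.92 mg/hr
Concentration = 1647 mg ÷ 100 mL = 16.47 mg/mL
Rate = 354.92 mg/hr ÷ 16.47 mg/mL = 21.54948 mL/hr
Volume infused so far = 21.54948 mL/hr × 2.4 hr = 51.71876 mL
Volume remaining = 100 − 51.71876 = 48.28124 mL
New rate:
Dose = 3.2 mg/kg/hr × 93.4 kg = 298.88 mg/hr
Rate = 298.88 mg/hr ÷ 16.47 mg/mL = 18.14693 mL/hr
Time remaining = 48.28124 mL ÷ 18.14693 mL/hr = 2.660573 hr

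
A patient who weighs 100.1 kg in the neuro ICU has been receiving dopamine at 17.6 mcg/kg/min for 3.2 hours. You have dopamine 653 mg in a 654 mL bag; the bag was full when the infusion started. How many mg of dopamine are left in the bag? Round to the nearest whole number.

Dose = 17.6 mcg/kg/min × 100.1 kg = 1761.76 mcg/min
1761.76 mcg/min × 60 min/hr = 105705.6 mcg/hr
Concentration = 653 mg ÷ 654 mL = 0.9984709 mg/mL = 998.4709 mcg/mL
Rate = 105705.6 mcg/hr ÷ 998.4709 mcg/mL = 105.8675 mL/hr
Volume infused = 105.8675 mL/hr × 3.2 hr = 338.7759 mL
Volume remaining = 654 − 338.7759 = 315.2241 mL
Drug remaining = 315.2241 mL × 998.4709 mcg/mL = 314742.1 mcg = 314.7421 mg

315 mg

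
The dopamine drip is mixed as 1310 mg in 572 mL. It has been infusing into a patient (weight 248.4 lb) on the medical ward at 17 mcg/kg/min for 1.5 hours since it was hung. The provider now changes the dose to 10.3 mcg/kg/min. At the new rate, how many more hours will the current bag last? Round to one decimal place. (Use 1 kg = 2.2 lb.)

16.3 hours

Initial rate:
Weight = 248.4 lb ÷ 2.2 lb/kg = 112.9091 kg
Dose = 17 mcg/kg/min × 112.9091 kg = 1919.455 mcg/min
1919.455 mcg/min × 60 min/hr = 115167.3 mcg/hr
Concentration = 1310 mg ÷ 572 mL = 2.29021 mg/mL = 2290.21 mcg/mL
Rate = 115167.3 mcg/hr ÷ 2290.21 mcg/mL = 50.28678 mL/hr
Volume infused so far = 50.28678 mL/hr × 1.5 hr = 75.43017 mL
Volume remaining = 572 − 75.43017 = 496.5698 mL
New rate:
Dose = 10.3 mcg/kg/min × 112.9091 kg = 1162.964 mcg/min
1162.964 mcg/min × 60 min/hr = 69777.82 mcg/hr
Rate = 69777.82 mcg/hr ÷ 2290.21 mcg/mL = 30.46787 mL/hr
Time remaining = 496.5698 mL ÷ 30.46787 mL/hr = 16.29815 hr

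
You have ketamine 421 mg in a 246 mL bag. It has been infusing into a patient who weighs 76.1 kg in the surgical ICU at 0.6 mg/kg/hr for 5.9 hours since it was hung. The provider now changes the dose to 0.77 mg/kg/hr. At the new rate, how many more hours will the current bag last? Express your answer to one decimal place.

Initial rate:
Dose = 0.6 mg/kg/hr × 76.1 kg = 45.66 mg/hr
Concentration = 421 mg ÷ 246 mL = 1.711382 mg/mL
Rate = 45.66 mg/hr ÷ 1.711382 mg/mL = 26.68019 mL/hr
Volume infused so far = 26.68019 mL/hr × 5.9 hr = 157.4131 mL
Volume remaining = 246 − 157.4131 = 88.58688 mL
New rate:
Dose = 0.77 mg/kg/hr × 76.1 kg = 58.597 mg/hr
Rate = 58.597 mg/hr ÷ 1.711382 mg/mL = 34.23958 mL/hr
Time remaining = 88.58688 mL ÷ 34.23958 mL/hr = 2.587266 hr

2.6 hours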